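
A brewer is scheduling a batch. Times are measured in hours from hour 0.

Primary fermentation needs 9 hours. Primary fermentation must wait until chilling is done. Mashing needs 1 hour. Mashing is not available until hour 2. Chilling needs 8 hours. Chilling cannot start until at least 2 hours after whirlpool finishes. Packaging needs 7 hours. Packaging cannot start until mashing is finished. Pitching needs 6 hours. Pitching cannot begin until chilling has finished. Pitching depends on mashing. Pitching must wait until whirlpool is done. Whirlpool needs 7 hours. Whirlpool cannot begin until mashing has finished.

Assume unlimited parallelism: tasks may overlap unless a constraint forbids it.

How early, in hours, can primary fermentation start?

20

Mashing waits on its own release at hour 2, so it starts at hour 2 and finishes at 2 + 1 = hour 3.
Whirlpool cannot begin until mashing (finishes hour 3). It runs from hour 3 to 3 + 7 = hour 10.
After whirlpool (finishes hour 10, plus 2-hour gap → hour 12), chilling can start at hour 12 and finishes at hour 20.
Primary fermentation waits on chilling (finishes hour 20), so the earliest it can start is hour 20.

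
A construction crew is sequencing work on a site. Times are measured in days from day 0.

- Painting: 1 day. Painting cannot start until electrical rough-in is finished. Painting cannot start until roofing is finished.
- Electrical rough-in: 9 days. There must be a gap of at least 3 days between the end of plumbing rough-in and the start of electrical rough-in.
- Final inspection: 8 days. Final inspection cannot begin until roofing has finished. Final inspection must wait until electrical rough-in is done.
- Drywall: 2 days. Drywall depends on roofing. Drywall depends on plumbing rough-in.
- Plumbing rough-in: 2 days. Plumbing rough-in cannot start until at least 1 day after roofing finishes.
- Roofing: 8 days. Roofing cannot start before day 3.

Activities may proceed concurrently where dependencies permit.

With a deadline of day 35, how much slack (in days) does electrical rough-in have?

Roofing cannot begin until its own release at day 3. It runs from day 3 to 3 + 8 = day 11.
Plumbing rough-in waits on roofing (finishes day 11, plus 1-day gap → day 12), so it starts at day 12 and finishes at 12 + 2 = day 14.
Electrical rough-in cannot begin until plumbing rough-in (finishes day 14, plus 3-day gap → day 17). It runs from day 17 to 17 + 9 = day 26.

Working backward from the deadline:
Painting has no dependents, so it just needs to finish by day 35. Starting by 35 − 1 = day 34 achieves that.
Final inspection must finish by day 35; it takes 8 days, so it must start by 35 − 8 = day 27.
Electrical rough-in has several dependents: painting (must start by day 34); final inspection (must start by day 27). The earliest of those limits is day 27, so electrical rough-in must start by 27 − 9 = day 18.
So electrical rough-in can start as early as day 17 and as late as day 18, giving 18 − 17 = 1 day of slack.

1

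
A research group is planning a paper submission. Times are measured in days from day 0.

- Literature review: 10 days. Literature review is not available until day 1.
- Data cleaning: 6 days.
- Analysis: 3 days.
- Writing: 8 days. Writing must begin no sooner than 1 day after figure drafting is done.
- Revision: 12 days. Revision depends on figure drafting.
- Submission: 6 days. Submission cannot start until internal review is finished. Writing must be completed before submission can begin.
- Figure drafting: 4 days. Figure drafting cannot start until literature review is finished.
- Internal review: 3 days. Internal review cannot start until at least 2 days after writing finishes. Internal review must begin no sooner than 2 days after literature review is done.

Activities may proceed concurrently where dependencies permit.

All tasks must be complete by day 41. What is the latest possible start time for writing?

Nothing follows submission; the deadline of day 41 is its only limit. It must start by 41 − 6 = day 35.
Internal review must finish before submission (must start by day 35). With a 3-day duration, internal review must start by 35 − 3 = day 32.
For writing: internal review (must start by day 32, minus 2-day gap → day 30); submission (must start by day 35). The most restrictive is day 30; with an 8-day duration, writing must start by day 22.

22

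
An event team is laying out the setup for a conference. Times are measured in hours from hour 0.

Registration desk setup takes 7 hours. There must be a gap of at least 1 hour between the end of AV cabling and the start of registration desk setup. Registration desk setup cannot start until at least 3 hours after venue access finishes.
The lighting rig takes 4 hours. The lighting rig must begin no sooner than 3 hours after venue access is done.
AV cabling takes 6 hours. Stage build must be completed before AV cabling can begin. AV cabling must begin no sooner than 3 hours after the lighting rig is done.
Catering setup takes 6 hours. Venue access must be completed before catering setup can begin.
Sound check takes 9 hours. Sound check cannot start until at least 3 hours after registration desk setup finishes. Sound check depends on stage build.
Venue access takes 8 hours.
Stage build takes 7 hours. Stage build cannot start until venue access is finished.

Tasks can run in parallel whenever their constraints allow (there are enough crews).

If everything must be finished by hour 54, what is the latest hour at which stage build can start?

21

Nothing follows sound check; the deadline of hour 54 is its only limit. It must start by 54 − 9 = hour 45.
Registration desk setup must finish before sound check (must start by hour 45, minus 3-hour gap → hour 42). With a 7-hour duration, registration desk setup must start by 42 − 7 = hour 35.
AV cabling feeds into registration desk setup (must start by hour 35, minus 1-hour gap → hour 34); so AV cabling must finish by hour 34 and therefore start by hour 28.
Stage build must finish in time for AV cabling (must start by hour 28); sound check (must start by hour 45). The tightest is hour 28, so stage build must start by 28 − 7 = hour 21.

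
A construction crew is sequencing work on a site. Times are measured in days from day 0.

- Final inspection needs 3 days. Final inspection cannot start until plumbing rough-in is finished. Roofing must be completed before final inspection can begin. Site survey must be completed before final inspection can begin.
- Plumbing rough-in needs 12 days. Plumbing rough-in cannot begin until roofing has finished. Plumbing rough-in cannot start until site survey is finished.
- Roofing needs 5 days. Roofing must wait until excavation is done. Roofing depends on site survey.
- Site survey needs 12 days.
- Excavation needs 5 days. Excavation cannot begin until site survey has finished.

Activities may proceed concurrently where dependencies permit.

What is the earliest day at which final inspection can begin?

Nothing blocks site survey, so it runs from day 0 to day 12.
After site survey (finishes day 12), excavation can start at day 12 and finishes at day 17.
For roofing: excavation (finishes day 17); site survey (finishes day 12). Taking the maximum gives a start of day 17, and it finishes at 17 + 5 = day 22.
For plumbing rough-in: roofing (finishes day 22); site survey (finishes day 12). Taking the maximum gives a start of day 22, and it finishes at 22 + 12 = day 34.
Final inspection waits on plumbing rough-in (finishes day 34); roofing (finishes day 22); site survey (finishes day 12). The latest of these is day 34, which is the earliest final inspection can start.

34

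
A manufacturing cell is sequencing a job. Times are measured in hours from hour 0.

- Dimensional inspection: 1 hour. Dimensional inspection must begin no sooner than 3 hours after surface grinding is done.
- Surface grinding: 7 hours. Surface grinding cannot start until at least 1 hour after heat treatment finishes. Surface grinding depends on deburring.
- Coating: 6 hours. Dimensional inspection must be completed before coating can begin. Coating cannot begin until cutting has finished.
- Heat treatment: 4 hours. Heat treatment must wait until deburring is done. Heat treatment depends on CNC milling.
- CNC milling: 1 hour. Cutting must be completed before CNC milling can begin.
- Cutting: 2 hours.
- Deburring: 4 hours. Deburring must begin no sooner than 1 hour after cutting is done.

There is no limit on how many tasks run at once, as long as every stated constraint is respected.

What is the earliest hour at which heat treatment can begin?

Cutting has no prerequisites, so it starts at hour 0 and finishes at hour 2.
CNC milling cannot begin until cutting (finishes hour 2). It runs from hour 2 to 2 + 1 = hour 3.
Deburring waits on cutting (finishes hour 2, plus 1-hour gap → hour 3), so it starts at hour 3 and finishes at 3 + 4 = hour 7.
Heat treatment waits on deburring (finishes hour 7); CNC milling (finishes hour 3). The latest of these is hour 7, which is the earliest heat treatment can start.

7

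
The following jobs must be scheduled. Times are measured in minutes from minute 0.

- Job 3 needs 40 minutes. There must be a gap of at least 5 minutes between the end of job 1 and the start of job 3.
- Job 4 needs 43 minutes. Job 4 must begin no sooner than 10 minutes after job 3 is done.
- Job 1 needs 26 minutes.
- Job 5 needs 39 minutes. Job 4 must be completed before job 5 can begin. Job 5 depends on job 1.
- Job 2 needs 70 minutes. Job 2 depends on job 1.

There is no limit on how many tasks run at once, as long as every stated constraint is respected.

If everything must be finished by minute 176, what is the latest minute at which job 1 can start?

To finish by minute 176, job 2 (duration 70) must start no later than minute 106.
Job 5 has no dependents, so it just needs to finish by minute 176. Starting by 176 − 39 = minute 137 achieves that.
Since job 5 (must start by minute 137) depends on it, job 4 must finish by minute 137. Backing off its 43-minute duration gives a latest start of minute 94.
Job 3 feeds into job 4 (must start by minute 94, minus 10-minute gap → minute 84); so job 3 must finish by minute 84 and therefore start by minute 44.
Job 1 must finish in time for job 2 (must start by minute 106); job 3 (must start by minute 44, minus 5-minute gap → minute 39); job 5 (must start by minute 137). The tightest is minute 39, so job 1 must start by 39 − 26 = minute 13.

13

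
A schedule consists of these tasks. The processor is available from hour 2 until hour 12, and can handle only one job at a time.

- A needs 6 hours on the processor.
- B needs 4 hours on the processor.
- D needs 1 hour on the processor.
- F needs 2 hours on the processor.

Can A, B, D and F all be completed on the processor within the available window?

No

The processor window is 12 − 2 = 10 hours.
Running back to back, the jobs need 6 + 4 + 1 + 2 = 13 hours on the processor.
Since 13 > 10, they cannot all fit.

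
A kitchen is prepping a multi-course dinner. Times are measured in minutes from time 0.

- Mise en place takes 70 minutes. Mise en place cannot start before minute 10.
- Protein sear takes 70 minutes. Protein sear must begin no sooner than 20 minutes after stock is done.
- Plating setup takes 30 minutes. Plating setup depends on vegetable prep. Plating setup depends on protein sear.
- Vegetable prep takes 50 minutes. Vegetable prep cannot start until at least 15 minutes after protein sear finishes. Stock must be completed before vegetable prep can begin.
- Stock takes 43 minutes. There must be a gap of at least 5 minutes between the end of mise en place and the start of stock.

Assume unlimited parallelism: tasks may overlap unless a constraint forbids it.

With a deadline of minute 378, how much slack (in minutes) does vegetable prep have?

Mise en place cannot begin until its own release at minute 10. It runs from minute 10 to 10 + 70 = minute 80.
Stock waits on mise en place (finishes minute 80, plus 5-minute gap → minute 85), so it starts at minute 85 and finishes at 85 + 43 = minute 128.
Protein sear cannot begin until stock (finishes minute 128, plus 20-minute gap → minute 148). It runs from minute 148 to 148 + 70 = minute 218.
Vegetable prep needs all of protein sear (finishes minute 218, plus 15-minute gap → minute 233); stock (finishes minute 128). That puts its earliest start at minute 233; it finishes at 233 + 50 = minute 283.

Working backward from the deadline:
Nothing follows plating setup; the deadline of minute 378 is its only limit. It must start by 378 − 30 = minute 348.
Vegetable prep must finish before plating setup (must start by minute 348). With a 50-minute duration, vegetable prep must start by 348 − 50 = minute 298.
So vegetable prep can start as early as minute 233 and as late as minute 298, giving 298 − 233 = 65 minutes of slack.

65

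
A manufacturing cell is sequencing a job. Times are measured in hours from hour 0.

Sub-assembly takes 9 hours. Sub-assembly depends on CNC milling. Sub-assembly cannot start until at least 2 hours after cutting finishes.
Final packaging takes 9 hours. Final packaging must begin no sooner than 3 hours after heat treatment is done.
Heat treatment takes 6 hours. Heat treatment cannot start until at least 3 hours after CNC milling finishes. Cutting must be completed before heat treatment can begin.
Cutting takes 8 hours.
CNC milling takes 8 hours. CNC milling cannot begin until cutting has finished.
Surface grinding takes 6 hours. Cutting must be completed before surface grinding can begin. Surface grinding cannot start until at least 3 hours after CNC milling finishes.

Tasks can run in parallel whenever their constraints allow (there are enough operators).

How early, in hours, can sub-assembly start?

Cutting has no prerequisites, so it starts at hour 0 and finishes at hour 8.
After cutting (finishes hour 8), CNC milling can start at hour 8 and finishes at hour 16.
Sub-assembly waits on CNC milling (finishes hour 16); cutting (finishes hour 8, plus 2-hour gap → hour 10). The latest of these is hour 16, which is the earliest sub-assembly can start.

16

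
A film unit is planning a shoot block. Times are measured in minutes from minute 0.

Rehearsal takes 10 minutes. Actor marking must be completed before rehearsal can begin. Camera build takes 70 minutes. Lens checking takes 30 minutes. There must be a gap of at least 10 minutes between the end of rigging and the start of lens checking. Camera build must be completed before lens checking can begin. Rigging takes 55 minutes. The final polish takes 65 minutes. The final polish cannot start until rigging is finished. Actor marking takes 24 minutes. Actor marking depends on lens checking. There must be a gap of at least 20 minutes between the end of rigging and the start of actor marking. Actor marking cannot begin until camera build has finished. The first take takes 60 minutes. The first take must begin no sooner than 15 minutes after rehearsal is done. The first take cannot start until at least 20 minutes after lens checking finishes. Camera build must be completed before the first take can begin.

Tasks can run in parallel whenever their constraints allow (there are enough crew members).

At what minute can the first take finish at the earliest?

Camera build has no prerequisites, so it starts at minute 0 and finishes at minute 70.
Rigging can start immediately at minute 0; it finishes at minute 55.
Lens checking cannot start until rigging (finishes minute 55, plus 10-minute gap → minute 65); camera build (finishes minute 70). The controlling bound is minute 70, so lens checking finishes at 70 + 30 = minute 100.
Actor marking needs all of lens checking (finishes minute 100); rigging (finishes minute 55, plus 20-minute gap → minute 75); camera build (finishes minute 70). That puts its earliest start at minute 100; it finishes at 100 + 24 = minute 124.
Rehearsal waits on actor marking (finishes minute 124), so it starts at minute 124 and finishes at 124 + 10 = minute 134.
The first take has to wait for rehearsal (finishes minute 134, plus 15-minute gap → minute 149); lens checking (finishes minute 100, plus 20-minute gap → minute 120); camera build (finishes minute 70). The latest of these is minute 149, so the first take runs minute 149 to 149 + 60 = minute 209.

209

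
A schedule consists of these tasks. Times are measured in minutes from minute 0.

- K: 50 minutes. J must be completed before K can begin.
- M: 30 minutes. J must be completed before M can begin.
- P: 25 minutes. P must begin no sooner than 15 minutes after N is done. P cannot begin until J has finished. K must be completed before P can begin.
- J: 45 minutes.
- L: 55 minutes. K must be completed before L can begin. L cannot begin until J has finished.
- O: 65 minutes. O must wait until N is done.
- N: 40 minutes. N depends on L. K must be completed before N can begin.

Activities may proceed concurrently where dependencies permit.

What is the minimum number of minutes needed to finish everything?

255

J can start immediately at minute 0; it finishes at minute 45.
M cannot begin until J (finishes minute 45). It runs from minute 45 to 45 + 30 = minute 75.
K waits on J (finishes minute 45), so it starts at minute 45 and finishes at 45 + 50 = minute 95.
For L: K (finishes minute 95); J (finishes minute 45). Taking the maximum gives a start of minute 95, and it finishes at 95 + 55 = minute 150.
N has to wait for L (finishes minute 150); K (finishes minute 95). The latest of these is minute 150, so N runs minute 150 to 150 + 40 = minute 190.
P needs all of N (finishes minute 190, plus 15-minute gap → minute 205); J (finishes minute 45); K (finishes minute 95). That puts its earliest start at minute 205; it finishes at 205 + 25 = minute 230.
After N (finishes minute 190), O can start at minute 190 and finishes at minute 255.
All tasks are finished once the last one completes. Finish times: J at 45, K at 95, L at 150, M at 75, N at 190, O at 255, P at 230. The latest is minute 255.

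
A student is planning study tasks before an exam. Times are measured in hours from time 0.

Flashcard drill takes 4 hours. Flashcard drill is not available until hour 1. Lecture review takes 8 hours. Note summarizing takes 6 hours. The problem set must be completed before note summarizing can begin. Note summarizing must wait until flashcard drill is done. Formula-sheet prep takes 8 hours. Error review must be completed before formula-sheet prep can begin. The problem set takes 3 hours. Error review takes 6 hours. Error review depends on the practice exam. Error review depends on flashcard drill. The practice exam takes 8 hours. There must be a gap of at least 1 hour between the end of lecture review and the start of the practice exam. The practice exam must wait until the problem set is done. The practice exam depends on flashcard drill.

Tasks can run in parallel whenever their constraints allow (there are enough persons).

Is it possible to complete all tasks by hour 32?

Yes

After its own release at hour 1, flashcard drill can start at hour 1 and finishes at hour 5.
The problem set has no prerequisites, so it starts at hour 0 and finishes at hour 3.
For note summarizing: the problem set (finishes hour 3); flashcard drill (finishes hour 5). Taking the maximum gives a start of hour 5, and it finishes at 5 + 6 = hour 11.
Lecture review has no prerequisites, so it starts at hour 0 and finishes at hour 8.
The practice exam has to wait for lecture review (finishes hour 8, plus 1-hour gap → hour 9); the problem set (finishes hour 3); flashcard drill (finishes hour 5). The latest of these is hour 9, so the practice exam runs hour 9 to 9 + 8 = hour 17.
Error review needs all of the practice exam (finishes hour 17); flashcard drill (finishes hour 5). That puts its earliest start at hour 17; it finishes at 17 + 6 = hour 23.
After error review (finishes hour 23), formula-sheet prep can start at hour 23 and finishes at hour 31.
Every task is finished by hour 31, which is no later than the deadline of 32, so the schedule is feasible.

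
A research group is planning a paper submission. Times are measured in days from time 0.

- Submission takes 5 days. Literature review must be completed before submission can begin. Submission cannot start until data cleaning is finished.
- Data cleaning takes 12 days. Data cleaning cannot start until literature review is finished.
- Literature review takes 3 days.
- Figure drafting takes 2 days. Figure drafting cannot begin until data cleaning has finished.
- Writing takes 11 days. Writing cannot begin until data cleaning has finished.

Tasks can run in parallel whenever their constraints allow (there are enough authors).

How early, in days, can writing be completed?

Nothing blocks literature review, so it runs from day 0 to day 3.
Data cleaning cannot begin until literature review (finishes day 3). It runs from day 3 to 3 + 12 = day 15.
Writing cannot begin until data cleaning (finishes day 15). It runs from day 15 to 15 + 11 = day 26.

26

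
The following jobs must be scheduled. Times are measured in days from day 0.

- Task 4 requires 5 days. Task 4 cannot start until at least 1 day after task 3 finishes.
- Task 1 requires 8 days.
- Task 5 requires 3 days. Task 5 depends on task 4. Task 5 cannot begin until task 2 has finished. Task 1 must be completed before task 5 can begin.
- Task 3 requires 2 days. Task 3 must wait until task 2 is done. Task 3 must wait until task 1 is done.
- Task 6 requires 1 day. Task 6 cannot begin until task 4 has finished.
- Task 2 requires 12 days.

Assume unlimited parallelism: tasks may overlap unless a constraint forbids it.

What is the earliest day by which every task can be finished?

23

Nothing blocks task 2, so it runs from day 0 to day 12.
Task 1 has no prerequisites, so it starts at day 0 and finishes at day 8.
Task 3 cannot start until task 2 (finishes day 12); task 1 (finishes day 8). The controlling bound is day 12, so task 3 finishes at 12 + 2 = day 14.
After task 3 (finishes day 14, plus 1-day gap → day 15), task 4 can start at day 15 and finishes at day 20.
After task 4 (finishes day 20), task 6 can start at day 20 and finishes at day 21.
Task 5 has to wait for task 4 (finishes day 20); task 2 (finishes day 12); task 1 (finishes day 8). The latest of these is day 20, so task 5 runs day 20 to 20 + 3 = day 23.
All tasks are finished once the last one completes. Finish times: Task 1 at 8, Task 2 at 12, Task 3 at 14, Task 4 at 20, Task 5 at 23, Task 6 at 21. The latest is day 23.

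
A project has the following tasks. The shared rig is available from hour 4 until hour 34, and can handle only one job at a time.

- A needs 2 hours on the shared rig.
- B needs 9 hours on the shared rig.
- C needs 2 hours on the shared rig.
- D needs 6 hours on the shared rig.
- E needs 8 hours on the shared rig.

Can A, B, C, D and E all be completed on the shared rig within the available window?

The shared rig window is 34 − 4 = 30 hours.
Running back to back, the jobs need 2 + 9 + 2 + 6 + 8 = 27 hours on the shared rig.
Since 27 ≤ 30, they fit within the window.

Yes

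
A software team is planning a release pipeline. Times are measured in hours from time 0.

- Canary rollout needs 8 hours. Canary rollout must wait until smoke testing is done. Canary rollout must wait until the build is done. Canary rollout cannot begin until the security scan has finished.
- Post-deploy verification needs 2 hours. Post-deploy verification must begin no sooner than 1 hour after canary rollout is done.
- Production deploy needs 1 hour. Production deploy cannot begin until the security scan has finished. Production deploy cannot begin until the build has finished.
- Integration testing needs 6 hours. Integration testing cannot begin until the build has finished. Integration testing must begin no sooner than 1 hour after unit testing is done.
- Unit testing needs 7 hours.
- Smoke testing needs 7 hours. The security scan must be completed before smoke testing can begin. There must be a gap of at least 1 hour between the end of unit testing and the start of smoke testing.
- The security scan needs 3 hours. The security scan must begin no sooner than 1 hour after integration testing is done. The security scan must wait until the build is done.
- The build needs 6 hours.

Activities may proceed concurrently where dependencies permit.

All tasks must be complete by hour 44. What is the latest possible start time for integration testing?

16

Nothing follows post-deploy verification; the deadline of hour 44 is its only limit. It must start by 44 − 2 = hour 42.
Canary rollout must finish before post-deploy verification (must start by hour 42, minus 1-hour gap → hour 41). With an 8-hour duration, canary rollout must start by 41 − 8 = hour 33.
Smoke testing has to be done before canary rollout (must start by hour 33). That means finishing by hour 33, i.e. starting by 33 − 7 = hour 26.
Production deploy must finish by hour 44; it takes 1 hour, so it must start by 44 − 1 = hour 43.
The security scan has several dependents: smoke testing (must start by hour 26); canary rollout (must start by hour 33); production deploy (must start by hour 43). The earliest of those limits is hour 26, so the security scan must start by 26 − 3 = hour 23.
Integration testing must finish before the security scan (must start by hour 23, minus 1-hour gap → hour 22). With a 6-hour duration, integration testing must start by 22 − 6 = hour 16.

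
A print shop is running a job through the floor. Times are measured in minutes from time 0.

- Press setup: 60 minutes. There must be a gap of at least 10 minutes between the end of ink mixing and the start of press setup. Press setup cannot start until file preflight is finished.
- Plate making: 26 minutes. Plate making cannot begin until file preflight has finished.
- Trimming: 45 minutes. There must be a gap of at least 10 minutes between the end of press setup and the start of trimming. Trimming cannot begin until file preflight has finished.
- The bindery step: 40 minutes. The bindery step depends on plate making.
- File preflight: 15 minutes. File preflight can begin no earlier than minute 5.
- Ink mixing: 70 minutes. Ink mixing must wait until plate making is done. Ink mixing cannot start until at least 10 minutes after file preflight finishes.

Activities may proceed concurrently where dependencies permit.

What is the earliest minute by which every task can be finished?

241

After its own release at minute 5, file preflight can start at minute 5 and finishes at minute 20.
After file preflight (finishes minute 20), plate making can start at minute 20 and finishes at minute 46.
The bindery step cannot begin until plate making (finishes minute 46). It runs from minute 46 to 46 + 40 = minute 86.
Ink mixing needs all of plate making (finishes minute 46); file preflight (finishes minute 20, plus 10-minute gap → minute 30). That puts its earliest start at minute 46; it finishes at 46 + 70 = minute 116.
Press setup needs all of ink mixing (finishes minute 116, plus 10-minute gap → minute 126); file preflight (finishes minute 20). That puts its earliest start at minute 126; it finishes at 126 + 60 = minute 186.
For trimming: press setup (finishes minute 186, plus 10-minute gap → minute 196); file preflight (finishes minute 20). Taking the maximum gives a start of minute 196, and it finishes at 196 + 45 = minute 241.
All tasks are finished once the last one completes. Finish times: File preflight at 20, Plate making at 46, Ink mixing at 116, Press setup at 186, Trimming at 241, The bindery step at 86. The latest is minute 241.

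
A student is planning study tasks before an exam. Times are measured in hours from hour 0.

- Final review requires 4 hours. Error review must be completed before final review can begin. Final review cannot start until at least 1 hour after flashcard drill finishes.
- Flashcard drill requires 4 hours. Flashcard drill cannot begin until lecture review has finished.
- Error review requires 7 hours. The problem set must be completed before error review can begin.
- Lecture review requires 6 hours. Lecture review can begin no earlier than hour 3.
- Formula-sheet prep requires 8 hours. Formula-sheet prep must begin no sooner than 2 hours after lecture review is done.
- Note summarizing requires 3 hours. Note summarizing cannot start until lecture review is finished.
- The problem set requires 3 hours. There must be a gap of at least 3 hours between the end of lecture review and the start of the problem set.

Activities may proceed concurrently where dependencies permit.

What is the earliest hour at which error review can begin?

15

Lecture review cannot begin until its own release at hour 3. It runs from hour 3 to 3 + 6 = hour 9.
After lecture review (finishes hour 9, plus 3-hour gap → hour 12), the problem set can start at hour 12 and finishes at hour 15.
Error review waits on the problem set (finishes hour 15), so the earliest it can start is hour 15.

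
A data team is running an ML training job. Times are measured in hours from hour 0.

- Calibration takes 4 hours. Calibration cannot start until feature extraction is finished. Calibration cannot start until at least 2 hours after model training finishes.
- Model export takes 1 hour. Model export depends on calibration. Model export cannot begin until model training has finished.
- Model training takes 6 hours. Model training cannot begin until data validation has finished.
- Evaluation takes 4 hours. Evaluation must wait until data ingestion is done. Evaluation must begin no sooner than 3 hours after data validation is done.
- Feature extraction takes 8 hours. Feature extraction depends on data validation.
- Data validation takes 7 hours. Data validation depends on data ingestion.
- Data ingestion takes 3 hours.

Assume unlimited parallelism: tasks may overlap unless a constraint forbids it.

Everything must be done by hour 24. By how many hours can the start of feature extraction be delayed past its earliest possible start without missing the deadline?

Data ingestion can start immediately at hour 0; it finishes at hour 3.
Data validation waits on data ingestion (finishes hour 3), so it starts at hour 3 and finishes at 3 + 7 = hour 10.
After data validation (finishes hour 10), feature extraction can start at hour 10 and finishes at hour 18.

Working backward from the deadline:
Nothing follows model export; the deadline of hour 24 is its only limit. It must start by 24 − 1 = hour 23.
Calibration feeds into model export (must start by hour 23); so calibration must finish by hour 23 and therefore start by hour 19.
Feature extraction must finish before calibration (must start by hour 19). With an 8-hour duration, feature extraction must start by 19 − 8 = hour 11.
So feature extraction can start as early as hour 10 and as late as hour 11, giving 11 − 10 = 1 hour of slack.

1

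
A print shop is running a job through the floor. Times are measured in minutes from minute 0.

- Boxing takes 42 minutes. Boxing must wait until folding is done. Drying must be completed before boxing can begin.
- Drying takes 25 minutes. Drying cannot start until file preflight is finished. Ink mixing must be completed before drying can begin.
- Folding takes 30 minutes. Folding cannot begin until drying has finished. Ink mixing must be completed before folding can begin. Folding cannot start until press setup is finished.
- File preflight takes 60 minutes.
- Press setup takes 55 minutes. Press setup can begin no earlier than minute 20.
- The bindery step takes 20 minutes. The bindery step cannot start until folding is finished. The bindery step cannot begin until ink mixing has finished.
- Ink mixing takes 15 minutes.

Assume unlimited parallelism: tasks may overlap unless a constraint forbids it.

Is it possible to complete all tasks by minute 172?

Press setup cannot begin until its own release at minute 20. It runs from minute 20 to 20 + 55 = minute 75.
Ink mixing has no prerequisites, so it starts at minute 0 and finishes at minute 15.
Nothing blocks file preflight, so it runs from minute 0 to minute 60.
For drying: file preflight (finishes minute 60); ink mixing (finishes minute 15). Taking the maximum gives a start of minute 60, and it finishes at 60 + 25 = minute 85.
Folding cannot start until drying (finishes minute 85); ink mixing (finishes minute 15); press setup (finishes minute 75). The controlling bound is minute 85, so folding finishes at 85 + 30 = minute 115.
Boxing cannot start until folding (finishes minute 115); drying (finishes minute 85). The controlling bound is minute 115, so boxing finishes at 115 + 42 = minute 157.
The bindery step has to wait for folding (finishes minute 115); ink mixing (finishes minute 15). The latest of these is minute 115, so the bindery step runs minute 115 to 115 + 20 = minute 135.
Every task is finished by minute 157, which is no later than the deadline of 172, so the schedule is feasible.

Yes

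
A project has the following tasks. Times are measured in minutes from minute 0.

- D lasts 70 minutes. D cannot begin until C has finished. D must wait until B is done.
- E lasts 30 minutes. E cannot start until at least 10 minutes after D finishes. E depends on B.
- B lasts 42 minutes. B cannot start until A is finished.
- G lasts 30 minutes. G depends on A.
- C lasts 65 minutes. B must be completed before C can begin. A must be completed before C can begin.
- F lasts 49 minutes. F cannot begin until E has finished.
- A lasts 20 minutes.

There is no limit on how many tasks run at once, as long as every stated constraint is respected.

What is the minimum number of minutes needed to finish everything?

286

Nothing blocks A, so it runs from minute 0 to minute 20.
G cannot begin until A (finishes minute 20). It runs from minute 20 to 20 + 30 = minute 50.
B cannot begin until A (finishes minute 20). It runs from minute 20 to 20 + 42 = minute 62.
For C: B (finishes minute 62); A (finishes minute 20). Taking the maximum gives a start of minute 62, and it finishes at 62 + 65 = minute 127.
For D: C (finishes minute 127); B (finishes minute 62). Taking the maximum gives a start of minute 127, and it finishes at 127 + 70 = minute 197.
For E: D (finishes minute 197, plus 10-minute gap → minute 207); B (finishes minute 62). Taking the maximum gives a start of minute 207, and it finishes at 207 + 30 = minute 237.
After E (finishes minute 237), F can start at minute 237 and finishes at minute 286.
All tasks are finished once the last one completes. Finish times: A at 20, B at 62, C at 127, D at 197, E at 237, F at 286, G at 50. The latest is minute 286.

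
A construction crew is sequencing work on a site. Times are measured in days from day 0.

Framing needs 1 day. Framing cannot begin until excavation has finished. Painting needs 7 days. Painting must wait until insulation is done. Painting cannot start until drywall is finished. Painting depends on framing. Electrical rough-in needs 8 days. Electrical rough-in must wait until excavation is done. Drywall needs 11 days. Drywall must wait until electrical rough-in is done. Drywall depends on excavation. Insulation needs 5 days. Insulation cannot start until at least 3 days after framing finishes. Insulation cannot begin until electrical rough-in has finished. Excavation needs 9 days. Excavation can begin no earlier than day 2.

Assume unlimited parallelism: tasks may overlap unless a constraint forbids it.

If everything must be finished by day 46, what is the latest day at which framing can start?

30

Painting has no dependents, so it just needs to finish by day 46. Starting by 46 − 7 = day 39 achieves that.
Since painting (must start by day 39) depends on it, insulation must finish by day 39. Backing off its 5-day duration gives a latest start of day 34.
Framing must finish in time for insulation (must start by day 34, minus 3-day gap → day 31); painting (must start by day 39). The tightest is day 31, so framing must start by 31 − 1 = day 30.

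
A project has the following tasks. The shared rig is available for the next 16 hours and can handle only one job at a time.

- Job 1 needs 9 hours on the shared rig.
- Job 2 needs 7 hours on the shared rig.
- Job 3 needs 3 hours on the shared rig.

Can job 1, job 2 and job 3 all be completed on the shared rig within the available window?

No

Running back to back, the jobs need 9 + 7 + 3 = 19 hours on the shared rig.
Since 19 > 16, they cannot all fit.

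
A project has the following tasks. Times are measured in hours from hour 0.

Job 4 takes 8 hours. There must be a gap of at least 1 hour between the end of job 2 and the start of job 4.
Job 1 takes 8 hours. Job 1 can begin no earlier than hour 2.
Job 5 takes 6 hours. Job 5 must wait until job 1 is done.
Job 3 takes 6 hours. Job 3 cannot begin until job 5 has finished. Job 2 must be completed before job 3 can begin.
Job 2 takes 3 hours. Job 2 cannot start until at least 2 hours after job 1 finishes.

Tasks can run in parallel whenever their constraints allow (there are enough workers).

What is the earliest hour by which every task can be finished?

24

Job 1 cannot begin until its own release at hour 2. It runs from hour 2 to 2 + 8 = hour 10.
Job 5 waits on job 1 (finishes hour 10), so it starts at hour 10 and finishes at 10 + 6 = hour 16.
Job 2 cannot begin until job 1 (finishes hour 10, plus 2-hour gap → hour 12). It runs from hour 12 to 12 + 3 = hour 15.
Job 4 waits on job 2 (finishes hour 15, plus 1-hour gap → hour 16), so it starts at hour 16 and finishes at 16 + 8 = hour 24.
For job 3: job 5 (finishes hour 16); job 2 (finishes hour 15). Taking the maximum gives a start of hour 16, and it finishes at 16 + 6 = hour 22.
All tasks are finished once the last one completes. Finish times: Job 1 at 10, Job 2 at 15, Job 3 at 22, Job 4 at 24, Job 5 at 16. The latest is hour 24.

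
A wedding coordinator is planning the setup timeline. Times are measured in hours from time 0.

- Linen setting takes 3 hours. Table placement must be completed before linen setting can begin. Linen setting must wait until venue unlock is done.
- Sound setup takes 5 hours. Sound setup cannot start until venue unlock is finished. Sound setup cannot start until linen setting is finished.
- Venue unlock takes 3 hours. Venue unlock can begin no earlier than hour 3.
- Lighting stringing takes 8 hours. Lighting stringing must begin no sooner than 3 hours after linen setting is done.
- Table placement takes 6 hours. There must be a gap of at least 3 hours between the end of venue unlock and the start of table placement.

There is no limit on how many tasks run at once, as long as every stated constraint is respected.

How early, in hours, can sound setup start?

Venue unlock cannot begin until its own release at hour 3. It runs from hour 3 to 3 + 3 = hour 6.
Table placement waits on venue unlock (finishes hour 6, plus 3-hour gap → hour 9), so it starts at hour 9 and finishes at 9 + 6 = hour 15.
Linen setting needs all of table placement (finishes hour 15); venue unlock (finishes hour 6). That puts its earliest start at hour 15; it finishes at 15 + 3 = hour 18.
Sound setup waits on venue unlock (finishes hour 6); linen setting (finishes hour 18). The latest of these is hour 18, which is the earliest sound setup can start.

18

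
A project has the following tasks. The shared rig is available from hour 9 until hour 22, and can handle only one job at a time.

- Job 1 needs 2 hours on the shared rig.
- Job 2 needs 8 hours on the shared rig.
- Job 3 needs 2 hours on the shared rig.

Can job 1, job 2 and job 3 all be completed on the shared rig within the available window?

The shared rig window is 22 − 9 = 13 hours.
Running back to back, the jobs need 2 + 8 + 2 = 12 hours on the shared rig.
Since 12 ≤ 13, they fit within the window.

Yes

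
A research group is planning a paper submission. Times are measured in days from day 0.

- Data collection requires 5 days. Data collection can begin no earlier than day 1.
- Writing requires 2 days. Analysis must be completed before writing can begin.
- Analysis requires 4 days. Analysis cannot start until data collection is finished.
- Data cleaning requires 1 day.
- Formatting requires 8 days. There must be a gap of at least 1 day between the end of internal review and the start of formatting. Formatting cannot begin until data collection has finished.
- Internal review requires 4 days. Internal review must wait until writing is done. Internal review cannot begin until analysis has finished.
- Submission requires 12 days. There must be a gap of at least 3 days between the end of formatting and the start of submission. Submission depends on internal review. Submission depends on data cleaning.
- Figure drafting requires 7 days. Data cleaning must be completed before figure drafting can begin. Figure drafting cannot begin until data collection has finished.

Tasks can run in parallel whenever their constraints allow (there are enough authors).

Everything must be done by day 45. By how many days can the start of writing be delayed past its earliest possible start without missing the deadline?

After its own release at day 1, data collection can start at day 1 and finishes at day 6.
After data collection (finishes day 6), analysis can start at day 6 and finishes at day 10.
Writing waits on analysis (finishes day 10), so it starts at day 10 and finishes at 10 + 2 = day 12.

Working backward from the deadline:
Submission must finish by day 45; it takes 12 days, so it must start by 45 − 12 = day 33.
Formatting has to be done before submission (must start by day 33, minus 3-day gap → day 30). That means finishing by day 30, i.e. starting by 30 − 8 = day 22.
Internal review feeds formatting (must start by day 22, minus 1-day gap → day 21); submission (must start by day 33). Taking the minimum, internal review must finish by day 21 and start by 21 − 4 = day 17.
Writing has to be done before internal review (must start by day 17). That means finishing by day 17, i.e. starting by 17 − 2 = day 15.
So writing can start as early as day 10 and as late as day 15, giving 15 − 10 = 5 days of slack.

5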